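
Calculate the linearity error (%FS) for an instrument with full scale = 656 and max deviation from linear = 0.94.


Linearity error = (max deviation / full scale) * 100%.
Linearity = (0.94 / 656) * 100
Linearity = 0.143 %FS

0.143 %FS


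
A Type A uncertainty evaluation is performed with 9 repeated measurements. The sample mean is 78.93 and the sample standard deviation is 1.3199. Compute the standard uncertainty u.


The standard uncertainty for Type A evaluation is u = s / sqrt(n).
u = 1.3199 / sqrt(9)
u = 1.3199 / 3.0
u = 0.44

0.44


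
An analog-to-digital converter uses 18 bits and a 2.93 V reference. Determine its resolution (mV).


The resolution (LSB) of an ADC is Vref / 2^n.
LSB = 2.93 / 2^18
LSB = 2.93 / 262144
LSB = 1.118e-05 V = 0.01117706 mV

0.01117706 mV


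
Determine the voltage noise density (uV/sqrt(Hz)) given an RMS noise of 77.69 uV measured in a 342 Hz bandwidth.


Noise spectral density = Vrms / sqrt(BW).
NSD = 77.69 / sqrt(342)
NSD = 77.69 / 18.4932
NSD = 4.201 uV/sqrt(Hz)

4.201 uV/sqrt(Hz)


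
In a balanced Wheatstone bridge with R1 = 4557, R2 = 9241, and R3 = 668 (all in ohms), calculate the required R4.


At balance: R1*R4 = R2*R3, so R4 = R2*R3/R1.
R4 = 9241 * 668 / 4557
R4 = 6172988 / 4557
R4 = 1354.62 ohm

1354.62 ohm


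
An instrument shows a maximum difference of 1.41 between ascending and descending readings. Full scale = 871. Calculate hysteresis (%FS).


Hysteresis = (max difference / full scale) * 100%.
H = (1.41 / 871) * 100
H = 0.162 %FS

0.162 %FS


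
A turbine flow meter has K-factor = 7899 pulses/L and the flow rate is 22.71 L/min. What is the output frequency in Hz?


Frequency = K * Q / 60 (converting L/min to L/s).
f = 7899 * 22.71 / 60
f = 179386.29 / 60
f = 2989.77 Hz

2989.77 Hz


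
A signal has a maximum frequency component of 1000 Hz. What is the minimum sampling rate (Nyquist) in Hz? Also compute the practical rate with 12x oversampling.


By Nyquist theorem, fs_min = 2 * fmax.
fs_min = 2 * 1000 = 2000 Hz
Practical rate = 12 * fs_min = 12 * 2000 = 24000 Hz

fs_min = 2000 Hz, fs_practical = 24000 Hz


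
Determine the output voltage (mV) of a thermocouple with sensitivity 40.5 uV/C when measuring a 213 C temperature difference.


The thermocouple output V = sensitivity * dT.
V = 40.5 uV/C * 213 C
V = 8626.5 uV
V = 8.627 mV

8.627 mV


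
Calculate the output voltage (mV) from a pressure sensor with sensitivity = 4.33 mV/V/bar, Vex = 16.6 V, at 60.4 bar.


Output = sensitivity * Vex * P.
Vout = 4.33 * 16.6 * 60.4
Vout = 71.878 * 60.4
Vout = 4341.43 mV

4341.43 mV


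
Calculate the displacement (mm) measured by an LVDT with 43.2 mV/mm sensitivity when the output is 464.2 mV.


Displacement = Vout / sensitivity.
d = 464.2 / 43.2
d = 10.745 mm

10.745 mm


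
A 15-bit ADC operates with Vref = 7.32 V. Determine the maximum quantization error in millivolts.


The maximum quantization error is +/- LSB/2.
LSB = Vref / 2^n = 7.32 / 32768 = 0.00022339 V
Max error = LSB / 2 = 0.00022339 / 2 = 0.00011169 V
Max error = 0.1117 mV

0.1117 mV


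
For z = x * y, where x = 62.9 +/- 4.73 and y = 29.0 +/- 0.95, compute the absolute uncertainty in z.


For a product z = x*y, the relative uncertainty is:
uz/z = sqrt((ux/x)^2 + (uy/y)^2)
Relative uncertainties: ux/x = 4.73/62.9 = 0.075199
uy/y = 0.95/29.0 = 0.032759
z = 62.9 * 29.0 = 1824.1
uz = 1824.1 * sqrt(0.075199^2 + 0.032759^2) = 149.62

149.62


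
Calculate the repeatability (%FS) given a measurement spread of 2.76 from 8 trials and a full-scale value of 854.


Repeatability = (spread / full scale) * 100%.
R = (2.76 / 854) * 100
R = 0.323 %FS

0.323 %FS


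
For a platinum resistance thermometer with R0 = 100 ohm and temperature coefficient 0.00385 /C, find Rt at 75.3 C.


The RTD equation: Rt = R0 * (1 + alpha * T).
Rt = 100 * (1 + 0.00385 * 75.3)
Rt = 100 * (1 + 0.289905)
Rt = 100 * 1.289905
Rt = 128.99 ohm

128.99 ohm


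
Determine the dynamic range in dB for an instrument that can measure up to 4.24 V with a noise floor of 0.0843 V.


Dynamic range = 20 * log10(Vmax / Vnoise).
DR = 20 * log10(4.24 / 0.0843)
DR = 20 * log10(50.3)
DR = 34.03 dB

34.03 dB


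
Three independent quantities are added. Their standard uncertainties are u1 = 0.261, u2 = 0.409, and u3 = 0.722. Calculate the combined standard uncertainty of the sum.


For a sum of independent quantities, uc = sqrt(u1^2 + u2^2 + u3^2).
uc = sqrt(0.261^2 + 0.409^2 + 0.722^2)
uc = sqrt(0.068121 + 0.167281 + 0.521284)
uc = 0.8699

0.8699


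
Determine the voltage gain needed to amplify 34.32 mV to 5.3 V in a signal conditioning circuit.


Gain = Vout / Vin (converting to same units).
G = 5.3 V / 34.32 mV
G = 5300.0 mV / 34.32 mV
G = 154.43

154.43


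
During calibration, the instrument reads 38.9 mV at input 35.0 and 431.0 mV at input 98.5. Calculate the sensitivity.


Sensitivity = (y2 - y1) / (x2 - x1).
S = (431.0 - 38.9) / (98.5 - 35.0)
S = 392.1 / 63.5
S = 6.1748 mV/unit

6.1748 mV/unit


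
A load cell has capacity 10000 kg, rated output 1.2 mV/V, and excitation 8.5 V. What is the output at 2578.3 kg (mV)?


Vout = rated_output * Vex * (load / capacity).
Vout = 1.2 * 8.5 * (2578.3 / 10000)
Vout = 1.2 * 8.5 * 0.25783
Vout = 2.63 mV

2.63 mV


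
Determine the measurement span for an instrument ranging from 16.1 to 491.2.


Span = upper range - lower range.
Span = 491.2 - (16.1)
Span = 475.1

475.1


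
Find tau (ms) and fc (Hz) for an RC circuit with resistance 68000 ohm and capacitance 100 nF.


Time constant: tau = R * C.
tau = 68000 * 1.00e-07 = 0.0068 s
tau = 6.8 ms
Cutoff frequency: fc = 1 / (2*pi*R*C).
fc = 1 / (2*pi*0.0068) = 23.41 Hz

tau = 6.8 ms, fc = 23.41 Hz


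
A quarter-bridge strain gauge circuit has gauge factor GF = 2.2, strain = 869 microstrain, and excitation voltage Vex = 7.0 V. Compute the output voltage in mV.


Quarter bridge output: Vout = (GF * epsilon * Vex) / 4.
Vout = (2.2 * 869e-6 * 7.0) / 4
Vout = 0.0133826 / 4 V
Vout = 0.00334565 V = 3.3457 mV

3.3457 mV


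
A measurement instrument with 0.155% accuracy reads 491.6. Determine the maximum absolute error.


Absolute error = (accuracy% / 100) * reading.
Error = (0.155 / 100) * 491.6
Error = 0.00155 * 491.6
Error = 0.762

0.762


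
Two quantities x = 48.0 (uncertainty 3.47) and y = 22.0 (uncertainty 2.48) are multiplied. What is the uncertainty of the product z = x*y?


For a product z = x*y, the relative uncertainty is:
uz/z = sqrt((ux/x)^2 + (uy/y)^2)
Relative uncertainties: ux/x = 3.47/48.0 = 0.072292
uy/y = 2.48/22.0 = 0.112727
z = 48.0 * 22.0 = 1056.0
uz = 1056.0 * sqrt(0.072292^2 + 0.112727^2) = 141.415

141.415


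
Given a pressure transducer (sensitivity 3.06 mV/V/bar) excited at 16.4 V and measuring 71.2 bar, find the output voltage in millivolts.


Output = sensitivity * Vex * P.
Vout = 3.06 * 16.4 * 71.2
Vout = 50.184 * 71.2
Vout = 3573.1 mV

3573.1 mV


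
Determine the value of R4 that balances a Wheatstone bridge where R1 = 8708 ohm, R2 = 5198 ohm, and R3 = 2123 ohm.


At balance: R1*R4 = R2*R3, so R4 = R2*R3/R1.
R4 = 5198 * 2123 / 8708
R4 = 11035354 / 8708
R4 = 1267.27 ohm

1267.27 ohm


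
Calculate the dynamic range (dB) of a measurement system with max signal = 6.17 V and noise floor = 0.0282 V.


Dynamic range = 20 * log10(Vmax / Vnoise).
DR = 20 * log10(6.17 / 0.0282)
DR = 20 * log10(218.79)
DR = 46.8 dB

46.8 dB


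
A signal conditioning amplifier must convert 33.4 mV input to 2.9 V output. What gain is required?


Gain = Vout / Vin (converting to same units).
G = 2.9 V / 33.4 mV
G = 2900.0 mV / 33.4 mV
G = 86.83

86.83


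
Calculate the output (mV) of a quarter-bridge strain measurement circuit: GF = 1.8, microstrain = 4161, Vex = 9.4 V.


Quarter bridge output: Vout = (GF * epsilon * Vex) / 4.
Vout = (1.8 * 4161e-6 * 9.4) / 4
Vout = 0.07040412 / 4 V
Vout = 0.01760103 V = 17.601 mV

17.601 mV


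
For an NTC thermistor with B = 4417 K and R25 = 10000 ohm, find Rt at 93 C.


NTC thermistor equation: Rt = R25 * exp(B * (1/T - 1/T25)).
T in Kelvin: 366.15 K, T25 = 298.15 K
1/T - 1/T25 = 1/366.15 - 1/298.15 = -0.0006229
B * (1/T - 1/T25) = 4417 * -0.0006229 = -2.7513
Rt = 10000 * exp(-2.7513) = 638.4 ohm

638.4 ohm


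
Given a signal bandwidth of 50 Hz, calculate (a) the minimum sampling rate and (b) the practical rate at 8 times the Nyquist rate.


By Nyquist theorem, fs_min = 2 * fmax.
fs_min = 2 * 50 = 100 Hz
Practical rate = 8 * fs_min = 8 * 100 = 800 Hz

fs_min = 100 Hz, fs_practical = 800 Hz


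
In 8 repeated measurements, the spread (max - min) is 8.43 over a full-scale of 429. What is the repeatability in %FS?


Repeatability = (spread / full scale) * 100%.
R = (8.43 / 429) * 100
R = 1.965 %FS

1.965 %FS


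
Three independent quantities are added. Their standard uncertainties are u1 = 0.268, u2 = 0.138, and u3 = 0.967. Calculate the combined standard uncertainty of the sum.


For a sum of independent quantities, uc = sqrt(u1^2 + u2^2 + u3^2).
uc = sqrt(0.268^2 + 0.138^2 + 0.967^2)
uc = sqrt(0.071824 + 0.019044 + 0.935089)
uc = 1.0129

1.0129


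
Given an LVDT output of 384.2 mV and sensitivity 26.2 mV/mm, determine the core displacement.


Displacement = Vout / sensitivity.
d = 384.2 / 26.2
d = 14.664 mm

14.664 mm


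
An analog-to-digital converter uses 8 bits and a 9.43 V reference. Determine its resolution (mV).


The resolution (LSB) of an ADC is Vref / 2^n.
LSB = 9.43 / 2^8
LSB = 9.43 / 256
LSB = 0.03683594 V = 36.8359375 mV

36.8359375 mV


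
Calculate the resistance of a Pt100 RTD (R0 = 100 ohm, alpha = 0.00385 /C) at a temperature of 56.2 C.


The RTD equation: Rt = R0 * (1 + alpha * T).
Rt = 100 * (1 + 0.00385 * 56.2)
Rt = 100 * (1 + 0.21637)
Rt = 100 * 1.21637
Rt = 121.637 ohm

121.637 ohm


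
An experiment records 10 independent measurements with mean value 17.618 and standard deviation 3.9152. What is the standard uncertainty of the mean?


The standard uncertainty for Type A evaluation is u = s / sqrt(n).
u = 3.9152 / sqrt(10)
u = 3.9152 / 3.1623
u = 1.2381

1.2381


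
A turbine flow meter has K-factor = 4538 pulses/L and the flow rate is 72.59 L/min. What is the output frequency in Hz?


Frequency = K * Q / 60 (converting L/min to L/s).
f = 4538 * 72.59 / 60
f = 329413.42 / 60
f = 5490.22 Hz

5490.22 Hz


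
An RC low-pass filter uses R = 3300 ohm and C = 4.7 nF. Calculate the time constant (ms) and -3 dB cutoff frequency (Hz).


Time constant: tau = R * C.
tau = 3300 * 4.70e-09 = 1.551e-05 s
tau = 0.0155 ms
Cutoff frequency: fc = 1 / (2*pi*R*C).
fc = 1 / (2*pi*1.551e-05) = 10261.44 Hz

tau = 0.0155 ms, fc = 10261.44 Hz


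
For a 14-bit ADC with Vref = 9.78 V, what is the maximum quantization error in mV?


The maximum quantization error is +/- LSB/2.
LSB = Vref / 2^n = 9.78 / 16384 = 0.00059692 V
Max error = LSB / 2 = 0.00059692 / 2 = 0.00029846 V
Max error = 0.2985 mV

0.2985 mV


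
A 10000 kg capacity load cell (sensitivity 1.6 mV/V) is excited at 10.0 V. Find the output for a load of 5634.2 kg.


Vout = rated_output * Vex * (load / capacity).
Vout = 1.6 * 10.0 * (5634.2 / 10000)
Vout = 1.6 * 10.0 * 0.56342
Vout = 9.015 mV

9.015 mV


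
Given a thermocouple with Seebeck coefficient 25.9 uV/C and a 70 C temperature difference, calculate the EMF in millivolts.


The thermocouple output V = sensitivity * dT.
V = 25.9 uV/C * 70 C
V = 1813.0 uV
V = 1.813 mV

1.813 mV


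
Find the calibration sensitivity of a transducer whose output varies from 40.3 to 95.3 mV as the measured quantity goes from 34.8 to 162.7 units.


Sensitivity = (y2 - y1) / (x2 - x1).
S = (95.3 - 40.3) / (162.7 - 34.8)
S = 55.0 / 127.9
S = 0.43 mV/unit

0.43 mV/unit


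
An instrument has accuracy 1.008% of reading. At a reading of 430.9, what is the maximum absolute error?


Absolute error = (accuracy% / 100) * reading.
Error = (1.008 / 100) * 430.9
Error = 0.01008 * 430.9
Error = 4.3435

4.3435


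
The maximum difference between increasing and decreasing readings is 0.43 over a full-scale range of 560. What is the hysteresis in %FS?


Hysteresis = (max difference / full scale) * 100%.
H = (0.43 / 560) * 100
H = 0.077 %FS

0.077 %FS


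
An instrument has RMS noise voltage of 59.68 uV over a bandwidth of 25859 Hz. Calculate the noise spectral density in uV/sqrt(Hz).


Noise spectral density = Vrms / sqrt(BW).
NSD = 59.68 / sqrt(25859)
NSD = 59.68 / 160.8073
NSD = 0.3711 uV/sqrt(Hz)

0.3711 uV/sqrt(Hz)


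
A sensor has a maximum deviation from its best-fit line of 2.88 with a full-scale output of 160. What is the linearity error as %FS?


Linearity error = (max deviation / full scale) * 100%.
Linearity = (2.88 / 160) * 100
Linearity = 1.8 %FS

1.8 %FS


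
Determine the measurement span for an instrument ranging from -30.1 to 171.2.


Span = upper range - lower range.
Span = 171.2 - (-30.1)
Span = 201.3

201.3


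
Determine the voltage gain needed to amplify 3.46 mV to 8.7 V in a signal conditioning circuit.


Gain = Vout / Vin (converting to same units).
G = 8.7 V / 3.46 mV
G = 8700.0 mV / 3.46 mV
G = 2514.45

2514.45


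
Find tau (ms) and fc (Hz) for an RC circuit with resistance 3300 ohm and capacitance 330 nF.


Time constant: tau = R * C.
tau = 3300 * 3.30e-07 = 0.001089 s
tau = 1.089 ms
Cutoff frequency: fc = 1 / (2*pi*R*C).
fc = 1 / (2*pi*0.001089) = 146.15 Hz

tau = 1.089 ms, fc = 146.15 Hz


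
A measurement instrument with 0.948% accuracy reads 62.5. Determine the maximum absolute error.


Absolute error = (accuracy% / 100) * reading.
Error = (0.948 / 100) * 62.5
Error = 0.00948 * 62.5
Error = 0.5925

0.5925


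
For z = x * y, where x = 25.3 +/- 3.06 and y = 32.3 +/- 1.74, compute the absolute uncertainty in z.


For a product z = x*y, the relative uncertainty is:
uz/z = sqrt((ux/x)^2 + (uy/y)^2)
Relative uncertainties: ux/x = 3.06/25.3 = 0.120949
uy/y = 1.74/32.3 = 0.05387
z = 25.3 * 32.3 = 817.2
uz = 817.2 * sqrt(0.120949^2 + 0.05387^2) = 108.198

108.198


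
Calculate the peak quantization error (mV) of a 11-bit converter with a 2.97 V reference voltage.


The maximum quantization error is +/- LSB/2.
LSB = Vref / 2^n = 2.97 / 2048 = 0.0014502 V
Max error = LSB / 2 = 0.0014502 / 2 = 0.0007251 V
Max error = 0.7251 mV

0.7251 mV


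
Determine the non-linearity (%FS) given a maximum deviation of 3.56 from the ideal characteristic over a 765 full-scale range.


Linearity error = (max deviation / full scale) * 100%.
Linearity = (3.56 / 765) * 100
Linearity = 0.465 %FS

0.465 %FS


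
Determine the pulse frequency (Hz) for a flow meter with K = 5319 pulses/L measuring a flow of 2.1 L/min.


Frequency = K * Q / 60 (converting L/min to L/s).
f = 5319 * 2.1 / 60
f = 11169.9 / 60
f = 186.16 Hz

186.16 Hz


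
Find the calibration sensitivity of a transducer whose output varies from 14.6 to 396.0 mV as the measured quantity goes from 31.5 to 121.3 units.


Sensitivity = (y2 - y1) / (x2 - x1).
S = (396.0 - 14.6) / (121.3 - 31.5)
S = 381.4 / 89.8
S = 4.2472 mV/unit

4.2472 mV/unit


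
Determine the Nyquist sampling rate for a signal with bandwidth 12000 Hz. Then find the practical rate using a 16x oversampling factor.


By Nyquist theorem, fs_min = 2 * fmax.
fs_min = 2 * 12000 = 24000 Hz
Practical rate = 16 * fs_min = 16 * 24000 = 384000 Hz

fs_min = 24000 Hz, fs_practical = 384000 Hz


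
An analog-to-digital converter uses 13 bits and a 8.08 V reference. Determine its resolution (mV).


The resolution (LSB) of an ADC is Vref / 2^n.
LSB = 8.08 / 2^13
LSB = 8.08 / 8192
LSB = 0.00098633 V = 0.98632812 mV

0.98632812 mV


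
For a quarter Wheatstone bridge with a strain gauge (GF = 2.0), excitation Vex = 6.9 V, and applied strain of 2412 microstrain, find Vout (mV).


Quarter bridge output: Vout = (GF * epsilon * Vex) / 4.
Vout = (2.0 * 2412e-6 * 6.9) / 4
Vout = 0.0332856 / 4 V
Vout = 0.0083214 V = 8.3214 mV

8.3214 mV


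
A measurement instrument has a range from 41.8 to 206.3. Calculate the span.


Span = upper range - lower range.
Span = 206.3 - (41.8)
Span = 164.5

164.5


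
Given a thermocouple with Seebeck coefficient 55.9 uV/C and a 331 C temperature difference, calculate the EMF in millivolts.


The thermocouple output V = sensitivity * dT.
V = 55.9 uV/C * 331 C
V = 18502.9 uV
V = 18.503 mV

18.503 mV


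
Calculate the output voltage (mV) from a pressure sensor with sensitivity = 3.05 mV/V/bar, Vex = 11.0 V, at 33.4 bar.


Output = sensitivity * Vex * P.
Vout = 3.05 * 11.0 * 33.4
Vout = 33.55 * 33.4
Vout = 1120.57 mV

1120.57 mV


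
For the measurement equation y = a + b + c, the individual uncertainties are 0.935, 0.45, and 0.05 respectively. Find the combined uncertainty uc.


For a sum of independent quantities, uc = sqrt(u1^2 + u2^2 + u3^2).
uc = sqrt(0.935^2 + 0.45^2 + 0.05^2)
uc = sqrt(0.874225 + 0.2025 + 0.0025)
uc = 1.0389

1.0389


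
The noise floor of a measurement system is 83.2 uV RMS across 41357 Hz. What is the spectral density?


Noise spectral density = Vrms / sqrt(BW).
NSD = 83.2 / sqrt(41357)
NSD = 83.2 / 203.3642
NSD = 0.4091 uV/sqrt(Hz)

0.4091 uV/sqrt(Hz)


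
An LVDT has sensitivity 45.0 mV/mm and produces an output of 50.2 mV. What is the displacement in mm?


Displacement = Vout / sensitivity.
d = 50.2 / 45.0
d = 1.116 mm

1.116 mm


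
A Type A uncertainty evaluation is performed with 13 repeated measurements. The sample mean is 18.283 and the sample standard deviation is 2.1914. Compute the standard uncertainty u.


The standard uncertainty for Type A evaluation is u = s / sqrt(n).
u = 2.1914 / sqrt(13)
u = 2.1914 / 3.6056
u = 0.6078

0.6078


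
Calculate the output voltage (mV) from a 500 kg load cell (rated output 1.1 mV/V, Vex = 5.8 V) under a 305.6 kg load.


Vout = rated_output * Vex * (load / capacity).
Vout = 1.1 * 5.8 * (305.6 / 500)
Vout = 1.1 * 5.8 * 0.6112
Vout = 3.899 mV

3.899 mV


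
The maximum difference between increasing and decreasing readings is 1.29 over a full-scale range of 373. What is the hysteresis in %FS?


Hysteresis = (max difference / full scale) * 100%.
H = (1.29 / 373) * 100
H = 0.346 %FS

0.346 %FS


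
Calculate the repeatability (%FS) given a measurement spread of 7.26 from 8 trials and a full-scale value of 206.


Repeatability = (spread / full scale) * 100%.
R = (7.26 / 206) * 100
R = 3.524 %FS

3.524 %FS


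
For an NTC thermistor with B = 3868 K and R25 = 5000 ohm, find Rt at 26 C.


NTC thermistor equation: Rt = R25 * exp(B * (1/T - 1/T25)).
T in Kelvin: 299.15 K, T25 = 298.15 K
1/T - 1/T25 = 1/299.15 - 1/298.15 = -1.121e-05
B * (1/T - 1/T25) = 3868 * -1.121e-05 = -0.0434
Rt = 5000 * exp(-0.0434) = 4787.8 ohm

4787.8 ohm


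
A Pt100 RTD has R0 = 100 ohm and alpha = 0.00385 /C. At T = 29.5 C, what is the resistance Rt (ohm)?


The RTD equation: Rt = R0 * (1 + alpha * T).
Rt = 100 * (1 + 0.00385 * 29.5)
Rt = 100 * (1 + 0.113575)
Rt = 100 * 1.113575
Rt = 111.358 ohm

111.358 ohm


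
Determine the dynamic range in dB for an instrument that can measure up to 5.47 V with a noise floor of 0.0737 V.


Dynamic range = 20 * log10(Vmax / Vnoise).
DR = 20 * log10(5.47 / 0.0737)
DR = 20 * log10(74.22)
DR = 37.41 dB

37.41 dB


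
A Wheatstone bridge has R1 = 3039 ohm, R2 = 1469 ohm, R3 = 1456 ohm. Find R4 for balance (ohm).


At balance: R1*R4 = R2*R3, so R4 = R2*R3/R1.
R4 = 1469 * 1456 / 3039
R4 = 2138864 / 3039
R4 = 703.81 ohm

703.81 ohm


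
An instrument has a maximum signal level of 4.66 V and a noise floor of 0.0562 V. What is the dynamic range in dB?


Dynamic range = 20 * log10(Vmax / Vnoise).
DR = 20 * log10(4.66 / 0.0562)
DR = 20 * log10(82.92)
DR = 38.37 dB

38.37 dB


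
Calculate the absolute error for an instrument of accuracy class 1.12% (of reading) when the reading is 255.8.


Absolute error = (accuracy% / 100) * reading.
Error = (1.12 / 100) * 255.8
Error = 0.0112 * 255.8
Error = 2.865

2.865


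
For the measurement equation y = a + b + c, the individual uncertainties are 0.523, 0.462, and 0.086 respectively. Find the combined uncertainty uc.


For a sum of independent quantities, uc = sqrt(u1^2 + u2^2 + u3^2).
uc = sqrt(0.523^2 + 0.462^2 + 0.086^2)
uc = sqrt(0.273529 + 0.213444 + 0.007396)
uc = 0.7031

0.7031


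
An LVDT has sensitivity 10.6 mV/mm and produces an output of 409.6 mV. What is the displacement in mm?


Displacement = Vout / sensitivity.
d = 409.6 / 10.6
d = 38.642 mm

38.642 mm


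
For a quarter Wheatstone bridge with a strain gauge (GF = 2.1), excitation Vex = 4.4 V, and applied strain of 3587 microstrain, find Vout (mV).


Quarter bridge output: Vout = (GF * epsilon * Vex) / 4.
Vout = (2.1 * 3587e-6 * 4.4) / 4
Vout = 0.03314388 / 4 V
Vout = 0.00828597 V = 8.286 mV

8.286 mV


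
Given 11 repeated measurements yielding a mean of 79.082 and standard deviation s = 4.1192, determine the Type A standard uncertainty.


The standard uncertainty for Type A evaluation is u = s / sqrt(n).
u = 4.1192 / sqrt(11)
u = 4.1192 / 3.3166
u = 1.242

1.242


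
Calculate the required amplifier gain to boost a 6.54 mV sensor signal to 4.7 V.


Gain = Vout / Vin (converting to same units).
G = 4.7 V / 6.54 mV
G = 4700.0 mV / 6.54 mV
G = 718.65

718.65


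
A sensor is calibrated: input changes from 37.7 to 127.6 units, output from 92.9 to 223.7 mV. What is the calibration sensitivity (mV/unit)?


Sensitivity = (y2 - y1) / (x2 - x1).
S = (223.7 - 92.9) / (127.6 - 37.7)
S = 130.8 / 89.9
S = 1.4549 mV/unit

1.4549 mV/unit


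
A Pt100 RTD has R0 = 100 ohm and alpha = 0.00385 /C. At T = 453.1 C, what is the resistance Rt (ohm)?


The RTD equation: Rt = R0 * (1 + alpha * T).
Rt = 100 * (1 + 0.00385 * 453.1)
Rt = 100 * (1 + 1.744435)
Rt = 100 * 2.744435
Rt = 274.444 ohm

274.444 ohm


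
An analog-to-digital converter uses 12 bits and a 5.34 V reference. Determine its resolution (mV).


The resolution (LSB) of an ADC is Vref / 2^n.
LSB = 5.34 / 2^12
LSB = 5.34 / 4096
LSB = 0.00130371 V = 1.30371094 mV

1.30371094 mV


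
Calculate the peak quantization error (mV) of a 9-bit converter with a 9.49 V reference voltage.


The maximum quantization error is +/- LSB/2.
LSB = Vref / 2^n = 9.49 / 512 = 0.01853516 V
Max error = LSB / 2 = 0.01853516 / 2 = 0.00926758 V
Max error = 9.2676 mV

9.2676 mV


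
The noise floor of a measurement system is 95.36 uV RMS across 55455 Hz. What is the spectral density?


Noise spectral density = Vrms / sqrt(BW).
NSD = 95.36 / sqrt(55455)
NSD = 95.36 / 235.4889
NSD = 0.4049 uV/sqrt(Hz)

0.4049 uV/sqrt(Hz)


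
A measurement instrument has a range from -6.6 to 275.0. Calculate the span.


Span = upper range - lower range.
Span = 275.0 - (-6.6)
Span = 281.6

281.6


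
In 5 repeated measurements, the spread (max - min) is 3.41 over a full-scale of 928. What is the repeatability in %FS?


Repeatability = (spread / full scale) * 100%.
R = (3.41 / 928) * 100
R = 0.367 %FS

0.367 %FS


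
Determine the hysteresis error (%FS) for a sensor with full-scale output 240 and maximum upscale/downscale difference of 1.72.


Hysteresis = (max difference / full scale) * 100%.
H = (1.72 / 240) * 100
H = 0.717 %FS

0.717 %FS


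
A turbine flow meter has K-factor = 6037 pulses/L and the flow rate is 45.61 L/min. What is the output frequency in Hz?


Frequency = K * Q / 60 (converting L/min to L/s).
f = 6037 * 45.61 / 60
f = 275347.57 / 60
f = 4589.13 Hz

4589.13 Hz


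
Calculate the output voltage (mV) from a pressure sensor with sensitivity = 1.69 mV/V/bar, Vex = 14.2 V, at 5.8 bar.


Output = sensitivity * Vex * P.
Vout = 1.69 * 14.2 * 5.8
Vout = 23.998 * 5.8
Vout = 139.19 mV

139.19 mV


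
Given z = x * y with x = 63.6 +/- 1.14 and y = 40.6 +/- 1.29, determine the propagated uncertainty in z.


For a product z = x*y, the relative uncertainty is:
uz/z = sqrt((ux/x)^2 + (uy/y)^2)
Relative uncertainties: ux/x = 1.14/63.6 = 0.017925
uy/y = 1.29/40.6 = 0.031773
z = 63.6 * 40.6 = 2582.2
uz = 2582.2 * sqrt(0.017925^2 + 0.031773^2) = 94.199

94.199


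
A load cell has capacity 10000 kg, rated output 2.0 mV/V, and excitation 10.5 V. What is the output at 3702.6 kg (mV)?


Vout = rated_output * Vex * (load / capacity).
Vout = 2.0 * 10.5 * (3702.6 / 10000)
Vout = 2.0 * 10.5 * 0.37026
Vout = 7.775 mV

7.775 mV


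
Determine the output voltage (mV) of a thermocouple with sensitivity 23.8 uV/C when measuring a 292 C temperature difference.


The thermocouple output V = sensitivity * dT.
V = 23.8 uV/C * 292 C
V = 6949.6 uV
V = 6.95 mV

6.95 mV


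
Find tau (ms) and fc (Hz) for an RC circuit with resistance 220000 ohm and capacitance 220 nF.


Time constant: tau = R * C.
tau = 220000 * 2.20e-07 = 0.0484 s
tau = 48.4 ms
Cutoff frequency: fc = 1 / (2*pi*R*C).
fc = 1 / (2*pi*0.0484) = 3.29 Hz

tau = 48.4 ms, fc = 3.29 Hz


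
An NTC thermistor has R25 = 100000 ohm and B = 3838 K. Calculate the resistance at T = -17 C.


NTC thermistor equation: Rt = R25 * exp(B * (1/T - 1/T25)).
T in Kelvin: 256.15 K, T25 = 298.15 K
1/T - 1/T25 = 1/256.15 - 1/298.15 = 0.00054995
B * (1/T - 1/T25) = 3838 * 0.00054995 = 2.1107
Rt = 100000 * exp(2.1107) = 825396.0 ohm

825396.0 ohm


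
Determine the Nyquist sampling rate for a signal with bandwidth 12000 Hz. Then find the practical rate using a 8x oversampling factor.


By Nyquist theorem, fs_min = 2 * fmax.
fs_min = 2 * 12000 = 24000 Hz
Practical rate = 8 * fs_min = 8 * 24000 = 192000 Hz

fs_min = 24000 Hz, fs_practical = 192000 Hz


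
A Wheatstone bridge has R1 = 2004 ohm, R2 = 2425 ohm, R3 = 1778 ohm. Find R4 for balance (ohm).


At balance: R1*R4 = R2*R3, so R4 = R2*R3/R1.
R4 = 2425 * 1778 / 2004
R4 = 4311650 / 2004
R4 = 2151.52 ohm

2151.52 ohm


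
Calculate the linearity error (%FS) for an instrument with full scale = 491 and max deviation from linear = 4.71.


Linearity error = (max deviation / full scale) * 100%.
Linearity = (4.71 / 491) * 100
Linearity = 0.959 %FS

0.959 %FS


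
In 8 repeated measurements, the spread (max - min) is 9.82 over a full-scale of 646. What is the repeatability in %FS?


Repeatability = (spread / full scale) * 100%.
R = (9.82 / 646) * 100
R = 1.52 %FS

1.52 %FS


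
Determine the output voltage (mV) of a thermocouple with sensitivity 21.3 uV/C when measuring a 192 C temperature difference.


The thermocouple output V = sensitivity * dT.
V = 21.3 uV/C * 192 C
V = 4089.6 uV
V = 4.09 mV

4.09 mV


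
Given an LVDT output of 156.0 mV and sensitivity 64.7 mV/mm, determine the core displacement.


Displacement = Vout / sensitivity.
d = 156.0 / 64.7
d = 2.411 mm

2.411 mm


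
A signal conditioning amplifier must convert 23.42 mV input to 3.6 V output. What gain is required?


Gain = Vout / Vin (converting to same units).
G = 3.6 V / 23.42 mV
G = 3600.0 mV / 23.42 mV
G = 153.71

153.71


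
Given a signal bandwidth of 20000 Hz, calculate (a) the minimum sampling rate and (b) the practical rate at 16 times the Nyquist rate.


By Nyquist theorem, fs_min = 2 * fmax.
fs_min = 2 * 20000 = 40000 Hz
Practical rate = 16 * fs_min = 16 * 40000 = 640000 Hz

fs_min = 40000 Hz, fs_practical = 640000 Hz


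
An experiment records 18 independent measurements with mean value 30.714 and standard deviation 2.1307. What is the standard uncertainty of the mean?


The standard uncertainty for Type A evaluation is u = s / sqrt(n).
u = 2.1307 / sqrt(18)
u = 2.1307 / 4.2426
u = 0.5022

0.5022


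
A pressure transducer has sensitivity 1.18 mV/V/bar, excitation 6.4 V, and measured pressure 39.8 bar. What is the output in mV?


Output = sensitivity * Vex * P.
Vout = 1.18 * 6.4 * 39.8
Vout = 7.552 * 39.8
Vout = 300.57 mV

300.57 mV


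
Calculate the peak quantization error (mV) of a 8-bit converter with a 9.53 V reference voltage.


The maximum quantization error is +/- LSB/2.
LSB = Vref / 2^n = 9.53 / 256 = 0.03722656 V
Max error = LSB / 2 = 0.03722656 / 2 = 0.01861328 V
Max error = 18.6133 mV

18.6133 mV


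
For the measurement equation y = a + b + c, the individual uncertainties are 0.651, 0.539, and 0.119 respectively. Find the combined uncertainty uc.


For a sum of independent quantities, uc = sqrt(u1^2 + u2^2 + u3^2).
uc = sqrt(0.651^2 + 0.539^2 + 0.119^2)
uc = sqrt(0.423801 + 0.290521 + 0.014161)
uc = 0.8535

0.8535


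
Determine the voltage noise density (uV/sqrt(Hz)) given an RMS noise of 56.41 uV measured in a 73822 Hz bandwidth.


Noise spectral density = Vrms / sqrt(BW).
NSD = 56.41 / sqrt(73822)
NSD = 56.41 / 271.702
NSD = 0.2076 uV/sqrt(Hz)

0.2076 uV/sqrt(Hz)


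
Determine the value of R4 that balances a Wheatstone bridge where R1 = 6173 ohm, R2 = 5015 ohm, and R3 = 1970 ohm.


At balance: R1*R4 = R2*R3, so R4 = R2*R3/R1.
R4 = 5015 * 1970 / 6173
R4 = 9879550 / 6173
R4 = 1600.45 ohm

1600.45 ohm


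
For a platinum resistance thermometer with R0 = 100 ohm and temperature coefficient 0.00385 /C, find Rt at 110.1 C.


The RTD equation: Rt = R0 * (1 + alpha * T).
Rt = 100 * (1 + 0.00385 * 110.1)
Rt = 100 * (1 + 0.423885)
Rt = 100 * 1.423885
Rt = 142.388 ohm

142.388 ohm


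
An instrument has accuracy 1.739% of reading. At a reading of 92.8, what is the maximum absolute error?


Absolute error = (accuracy% / 100) * reading.
Error = (1.739 / 100) * 92.8
Error = 0.01739 * 92.8
Error = 1.6138

1.6138


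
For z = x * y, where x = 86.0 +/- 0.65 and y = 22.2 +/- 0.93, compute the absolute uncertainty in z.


For a product z = x*y, the relative uncertainty is:
uz/z = sqrt((ux/x)^2 + (uy/y)^2)
Relative uncertainties: ux/x = 0.65/86.0 = 0.007558
uy/y = 0.93/22.2 = 0.041892
z = 86.0 * 22.2 = 1909.2
uz = 1909.2 * sqrt(0.007558^2 + 0.041892^2) = 81.271

81.271


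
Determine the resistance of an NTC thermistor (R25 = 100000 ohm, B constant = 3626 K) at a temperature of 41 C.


NTC thermistor equation: Rt = R25 * exp(B * (1/T - 1/T25)).
T in Kelvin: 314.15 K, T25 = 298.15 K
1/T - 1/T25 = 1/314.15 - 1/298.15 = -0.00017082
B * (1/T - 1/T25) = 3626 * -0.00017082 = -0.6194
Rt = 100000 * exp(-0.6194) = 53826.4 ohm

53826.4 ohm


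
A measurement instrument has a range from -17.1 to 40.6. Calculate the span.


Span = upper range - lower range.
Span = 40.6 - (-17.1)
Span = 57.7

57.7


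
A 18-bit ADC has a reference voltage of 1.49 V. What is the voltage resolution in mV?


The resolution (LSB) of an ADC is Vref / 2^n.
LSB = 1.49 / 2^18
LSB = 1.49 / 262144
LSB = 5.68e-06 V = 0.0056839 mV

0.0056839 mV


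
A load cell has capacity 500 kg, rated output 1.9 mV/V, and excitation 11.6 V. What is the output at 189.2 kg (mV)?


Vout = rated_output * Vex * (load / capacity).
Vout = 1.9 * 11.6 * (189.2 / 500)
Vout = 1.9 * 11.6 * 0.3784
Vout = 8.34 mV

8.34 mV


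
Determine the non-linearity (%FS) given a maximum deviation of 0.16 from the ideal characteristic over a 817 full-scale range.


Linearity error = (max deviation / full scale) * 100%.
Linearity = (0.16 / 817) * 100
Linearity = 0.02 %FS

0.02 %FS


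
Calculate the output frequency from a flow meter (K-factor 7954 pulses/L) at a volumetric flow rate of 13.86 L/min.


Frequency = K * Q / 60 (converting L/min to L/s).
f = 7954 * 13.86 / 60
f = 110242.44 / 60
f = 1837.37 Hz

1837.37 Hz


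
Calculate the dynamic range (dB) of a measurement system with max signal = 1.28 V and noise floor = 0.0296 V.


Dynamic range = 20 * log10(Vmax / Vnoise).
DR = 20 * log10(1.28 / 0.0296)
DR = 20 * log10(43.24)
DR = 32.72 dB

32.72 dB


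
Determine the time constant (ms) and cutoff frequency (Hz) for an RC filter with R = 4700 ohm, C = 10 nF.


Time constant: tau = R * C.
tau = 4700 * 1.00e-08 = 4.7e-05 s
tau = 0.047 ms
Cutoff frequency: fc = 1 / (2*pi*R*C).
fc = 1 / (2*pi*4.7e-05) = 3386.28 Hz

tau = 0.047 ms, fc = 3386.28 Hz


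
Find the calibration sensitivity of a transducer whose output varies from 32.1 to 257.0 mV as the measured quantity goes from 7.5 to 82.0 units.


Sensitivity = (y2 - y1) / (x2 - x1).
S = (257.0 - 32.1) / (82.0 - 7.5)
S = 224.9 / 74.5
S = 3.0188 mV/unit

3.0188 mV/unit


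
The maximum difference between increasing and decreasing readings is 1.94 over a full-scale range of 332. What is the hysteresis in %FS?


Hysteresis = (max difference / full scale) * 100%.
H = (1.94 / 332) * 100
H = 0.584 %FS

0.584 %FS


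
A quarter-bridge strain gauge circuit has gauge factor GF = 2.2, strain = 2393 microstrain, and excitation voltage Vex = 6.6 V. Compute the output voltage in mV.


Quarter bridge output: Vout = (GF * epsilon * Vex) / 4.
Vout = (2.2 * 2393e-6 * 6.6) / 4
Vout = 0.03474636 / 4 V
Vout = 0.00868659 V = 8.6866 mV

8.6866 mV


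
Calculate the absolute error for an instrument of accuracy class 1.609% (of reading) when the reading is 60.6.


Absolute error = (accuracy% / 100) * reading.
Error = (1.609 / 100) * 60.6
Error = 0.01609 * 60.6
Error = 0.9751

0.9751


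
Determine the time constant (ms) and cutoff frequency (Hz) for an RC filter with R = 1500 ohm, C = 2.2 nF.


Time constant: tau = R * C.
tau = 1500 * 2.20e-09 = 3.3e-06 s
tau = 0.0033 ms
Cutoff frequency: fc = 1 / (2*pi*R*C).
fc = 1 / (2*pi*3.3e-06) = 48228.77 Hz

tau = 0.0033 ms, fc = 48228.77 Hz


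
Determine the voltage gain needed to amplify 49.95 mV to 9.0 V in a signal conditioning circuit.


Gain = Vout / Vin (converting to same units).
G = 9.0 V / 49.95 mV
G = 9000.0 mV / 49.95 mV
G = 180.18

180.18


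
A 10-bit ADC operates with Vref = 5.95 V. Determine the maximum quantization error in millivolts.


The maximum quantization error is +/- LSB/2.
LSB = Vref / 2^n = 5.95 / 1024 = 0.00581055 V
Max error = LSB / 2 = 0.00581055 / 2 = 0.00290527 V
Max error = 2.9053 mV

2.9053 mV


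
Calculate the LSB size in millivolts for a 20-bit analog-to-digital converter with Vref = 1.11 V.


The resolution (LSB) of an ADC is Vref / 2^n.
LSB = 1.11 / 2^20
LSB = 1.11 / 1048576
LSB = 1.06e-06 V = 0.00105858 mV

0.00105858 mV


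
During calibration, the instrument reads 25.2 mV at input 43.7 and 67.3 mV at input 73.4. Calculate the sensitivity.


Sensitivity = (y2 - y1) / (x2 - x1).
S = (67.3 - 25.2) / (73.4 - 43.7)
S = 42.1 / 29.7
S = 1.4175 mV/unit

1.4175 mV/unit


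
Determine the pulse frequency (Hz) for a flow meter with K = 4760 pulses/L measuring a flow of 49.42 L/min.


Frequency = K * Q / 60 (converting L/min to L/s).
f = 4760 * 49.42 / 60
f = 235239.2 / 60
f = 3920.65 Hz

3920.65 Hz


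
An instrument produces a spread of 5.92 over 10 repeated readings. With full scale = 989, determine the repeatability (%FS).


Repeatability = (spread / full scale) * 100%.
R = (5.92 / 989) * 100
R = 0.599 %FS

0.599 %FS


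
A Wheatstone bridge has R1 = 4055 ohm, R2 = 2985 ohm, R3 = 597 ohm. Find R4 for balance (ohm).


At balance: R1*R4 = R2*R3, so R4 = R2*R3/R1.
R4 = 2985 * 597 / 4055
R4 = 1782045 / 4055
R4 = 439.47 ohm

439.47 ohm


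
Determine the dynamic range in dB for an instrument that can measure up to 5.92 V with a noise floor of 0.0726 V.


Dynamic range = 20 * log10(Vmax / Vnoise).
DR = 20 * log10(5.92 / 0.0726)
DR = 20 * log10(81.54)
DR = 38.23 dB

38.23 dB


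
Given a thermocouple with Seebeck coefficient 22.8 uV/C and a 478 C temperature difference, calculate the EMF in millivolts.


The thermocouple output V = sensitivity * dT.
V = 22.8 uV/C * 478 C
V = 10898.4 uV
V = 10.898 mV

10.898 mV


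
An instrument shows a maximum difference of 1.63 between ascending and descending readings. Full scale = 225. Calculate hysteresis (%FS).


Hysteresis = (max difference / full scale) * 100%.
H = (1.63 / 225) * 100
H = 0.724 %FS

0.724 %FS


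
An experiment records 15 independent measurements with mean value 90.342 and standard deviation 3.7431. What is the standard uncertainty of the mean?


The standard uncertainty for Type A evaluation is u = s / sqrt(n).
u = 3.7431 / sqrt(15)
u = 3.7431 / 3.873
u = 0.9665

0.9665


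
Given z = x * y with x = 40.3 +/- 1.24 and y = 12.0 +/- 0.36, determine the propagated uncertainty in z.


For a product z = x*y, the relative uncertainty is:
uz/z = sqrt((ux/x)^2 + (uy/y)^2)
Relative uncertainties: ux/x = 1.24/40.3 = 0.030769
uy/y = 0.36/12.0 = 0.03
z = 40.3 * 12.0 = 483.6
uz = 483.6 * sqrt(0.030769^2 + 0.03^2) = 20.782

20.782


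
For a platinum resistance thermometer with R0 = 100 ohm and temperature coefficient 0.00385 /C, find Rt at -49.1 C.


The RTD equation: Rt = R0 * (1 + alpha * T).
Rt = 100 * (1 + 0.00385 * -49.1)
Rt = 100 * (1 + -0.189035)
Rt = 100 * 0.810965
Rt = 81.096 ohm

81.096 ohm


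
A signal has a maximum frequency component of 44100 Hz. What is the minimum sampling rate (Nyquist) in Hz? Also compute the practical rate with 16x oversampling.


By Nyquist theorem, fs_min = 2 * fmax.
fs_min = 2 * 44100 = 88200 Hz
Practical rate = 16 * fs_min = 16 * 88200 = 1411200 Hz

fs_min = 88200 Hz, fs_practical = 1411200 Hz


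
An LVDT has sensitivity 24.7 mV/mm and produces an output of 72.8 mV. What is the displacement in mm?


Displacement = Vout / sensitivity.
d = 72.8 / 24.7
d = 2.947 mm

2.947 mm


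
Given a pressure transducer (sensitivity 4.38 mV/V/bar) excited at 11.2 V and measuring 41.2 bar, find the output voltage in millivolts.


Output = sensitivity * Vex * P.
Vout = 4.38 * 11.2 * 41.2
Vout = 49.056 * 41.2
Vout = 2021.11 mV

2021.11 mV


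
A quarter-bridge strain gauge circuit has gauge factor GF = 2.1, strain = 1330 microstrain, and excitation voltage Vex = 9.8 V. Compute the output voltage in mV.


Quarter bridge output: Vout = (GF * epsilon * Vex) / 4.
Vout = (2.1 * 1330e-6 * 9.8) / 4
Vout = 0.0273714 / 4 V
Vout = 0.00684285 V = 6.8429 mV

6.8429 mV


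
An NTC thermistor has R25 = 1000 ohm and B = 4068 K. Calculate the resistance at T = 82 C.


NTC thermistor equation: Rt = R25 * exp(B * (1/T - 1/T25)).
T in Kelvin: 355.15 K, T25 = 298.15 K
1/T - 1/T25 = 1/355.15 - 1/298.15 = -0.0005383
B * (1/T - 1/T25) = 4068 * -0.0005383 = -2.1898
Rt = 1000 * exp(-2.1898) = 111.9 ohm

111.9 ohm


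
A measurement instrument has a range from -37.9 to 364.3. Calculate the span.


Span = upper range - lower range.
Span = 364.3 - (-37.9)
Span = 402.2

402.2


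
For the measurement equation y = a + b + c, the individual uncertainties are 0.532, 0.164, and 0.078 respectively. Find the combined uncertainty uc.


For a sum of independent quantities, uc = sqrt(u1^2 + u2^2 + u3^2).
uc = sqrt(0.532^2 + 0.164^2 + 0.078^2)
uc = sqrt(0.283024 + 0.026896 + 0.006084)
uc = 0.5621

0.5621


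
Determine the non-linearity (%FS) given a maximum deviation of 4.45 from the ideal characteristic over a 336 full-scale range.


Linearity error = (max deviation / full scale) * 100%.
Linearity = (4.45 / 336) * 100
Linearity = 1.324 %FS

1.324 %FS


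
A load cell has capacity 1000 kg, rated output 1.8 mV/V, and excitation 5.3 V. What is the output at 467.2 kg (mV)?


Vout = rated_output * Vex * (load / capacity).
Vout = 1.8 * 5.3 * (467.2 / 1000)
Vout = 1.8 * 5.3 * 0.4672
Vout = 4.457 mV

4.457 mV


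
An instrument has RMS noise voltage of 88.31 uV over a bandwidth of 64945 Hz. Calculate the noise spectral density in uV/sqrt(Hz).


Noise spectral density = Vrms / sqrt(BW).
NSD = 88.31 / sqrt(64945)
NSD = 88.31 / 254.8431
NSD = 0.3465 uV/sqrt(Hz)

0.3465 uV/sqrt(Hz)


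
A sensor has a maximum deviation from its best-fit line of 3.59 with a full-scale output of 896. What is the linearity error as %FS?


Linearity error = (max deviation / full scale) * 100%.
Linearity = (3.59 / 896) * 100
Linearity = 0.401 %FS

0.401 %FS


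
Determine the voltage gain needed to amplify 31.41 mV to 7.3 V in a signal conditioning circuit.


Gain = Vout / Vin (converting to same units).
G = 7.3 V / 31.41 mV
G = 7300.0 mV / 31.41 mV
G = 232.41

232.41
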